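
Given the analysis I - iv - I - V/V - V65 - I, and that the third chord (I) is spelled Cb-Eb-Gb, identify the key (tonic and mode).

The chord Cb is a major triad rooted on Cb; its label is I.
If Cb is scale degree 1 and the mode makes that degree carry a major triad, the tonic is Cb and the mode is major.

Cb major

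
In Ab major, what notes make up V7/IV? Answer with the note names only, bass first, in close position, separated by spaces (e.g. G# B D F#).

V7/IV is a secondary dominant — the dominant seventh of IV. IV in Ab major is Db, so the applied chord's root is Ab, a perfect fifth above.
Building a dominant seventh chord on Ab gives Ab-C-Eb-Gb.

Ab C Eb Gb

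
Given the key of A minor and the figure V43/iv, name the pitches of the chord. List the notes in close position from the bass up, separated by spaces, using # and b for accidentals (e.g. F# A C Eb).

E G A C#

The slash means an applied dominant: we want the dominant of iv. In A minor, iv is D minor, and its dominant is built on A.
Building a dominant seventh chord on A gives A-C#-E-G.
The figured bass 43 indicates second inversion, placing the fifth (E) in the bass: E-G-A-C#.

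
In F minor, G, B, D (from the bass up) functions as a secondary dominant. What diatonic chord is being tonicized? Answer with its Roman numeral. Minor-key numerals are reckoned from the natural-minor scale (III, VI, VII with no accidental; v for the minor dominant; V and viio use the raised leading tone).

The chord is a major triad on G.
A dominant resolves down a perfect fifth: G → C. In F minor, C is scale degree 5, i.e. V.

V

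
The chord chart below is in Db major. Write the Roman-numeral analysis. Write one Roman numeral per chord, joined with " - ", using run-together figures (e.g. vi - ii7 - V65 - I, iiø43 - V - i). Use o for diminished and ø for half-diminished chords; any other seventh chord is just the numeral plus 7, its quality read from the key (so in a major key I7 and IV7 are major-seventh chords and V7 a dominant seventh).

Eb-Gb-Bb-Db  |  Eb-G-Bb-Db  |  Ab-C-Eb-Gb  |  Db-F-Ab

ii7 - V7/V - V7 - I

Eb-Gb-Bb-Db: root Eb is the supertonic; minor seventh chord there is ii7.
Eb-G-Bb-Db is the secondary dominant of V (dominant seventh chord on Eb): V7/V.
Ab-C-Eb-Gb: root Ab is the dominant; dominant seventh chord there is V7.
Db-F-Ab: major triad on Db = scale degree 1 → I.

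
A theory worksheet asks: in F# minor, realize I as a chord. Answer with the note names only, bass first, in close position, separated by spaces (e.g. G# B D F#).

F# A# C#

Scale degree 1 in F# minor is F#; here the chord built on it is altered to a major triad. I is the major tonic (Picardy third), borrowed from the parallel major.
So the chord is F#-A#-C#.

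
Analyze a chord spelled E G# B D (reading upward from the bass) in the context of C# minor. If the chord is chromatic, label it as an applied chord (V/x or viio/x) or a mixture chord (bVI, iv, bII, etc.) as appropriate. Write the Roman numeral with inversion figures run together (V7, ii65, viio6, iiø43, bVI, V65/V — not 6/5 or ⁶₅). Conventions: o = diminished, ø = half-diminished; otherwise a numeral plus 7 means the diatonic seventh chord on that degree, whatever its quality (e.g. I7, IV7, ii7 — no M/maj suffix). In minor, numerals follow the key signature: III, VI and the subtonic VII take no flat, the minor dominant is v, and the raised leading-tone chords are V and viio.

The pitches E-G#-B-D form a dominant seventh chord rooted on E.
E is not a diatonic chord root with this quality in C# minor, but it lies a perfect fifth above A (VI), so the chord functions as an applied dominant of VI.

V7/VI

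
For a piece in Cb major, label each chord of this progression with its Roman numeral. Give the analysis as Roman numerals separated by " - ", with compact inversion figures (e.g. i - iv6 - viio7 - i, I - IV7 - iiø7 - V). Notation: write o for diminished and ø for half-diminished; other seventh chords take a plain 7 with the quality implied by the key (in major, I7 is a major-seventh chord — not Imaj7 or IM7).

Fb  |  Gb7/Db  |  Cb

Fb: root Fb is the subdominant; major triad there is IV.
Gb7/Db: dominant seventh chord on Gb = scale degree 5 → V43.
Cb: root Cb is the tonic; major triad there is I.

IV - V43 - I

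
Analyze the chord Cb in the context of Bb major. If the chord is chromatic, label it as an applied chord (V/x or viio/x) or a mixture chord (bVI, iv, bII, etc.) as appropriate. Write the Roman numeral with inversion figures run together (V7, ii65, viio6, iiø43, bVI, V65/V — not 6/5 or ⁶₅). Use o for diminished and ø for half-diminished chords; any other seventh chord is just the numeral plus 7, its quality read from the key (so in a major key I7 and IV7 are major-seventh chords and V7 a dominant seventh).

bII

The pitches Cb-Eb-Gb form a major triad rooted on Cb.
Cb is the lowered second degree of Bb major (diatonic 2 would be C). This is the Neapolitan chord — a major triad on the lowered second degree.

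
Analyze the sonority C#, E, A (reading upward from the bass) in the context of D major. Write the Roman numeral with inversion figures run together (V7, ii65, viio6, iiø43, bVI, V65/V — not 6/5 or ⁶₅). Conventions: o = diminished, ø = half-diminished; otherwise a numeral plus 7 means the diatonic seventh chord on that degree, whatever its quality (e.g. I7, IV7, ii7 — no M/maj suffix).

Stacked in thirds the chord is A-C#-E: a major triad on A.
In D major, A is the dominant; the diatonic major triad there is V.
With C# in the bass the chord is in first inversion, so the figured bass is 6.

V6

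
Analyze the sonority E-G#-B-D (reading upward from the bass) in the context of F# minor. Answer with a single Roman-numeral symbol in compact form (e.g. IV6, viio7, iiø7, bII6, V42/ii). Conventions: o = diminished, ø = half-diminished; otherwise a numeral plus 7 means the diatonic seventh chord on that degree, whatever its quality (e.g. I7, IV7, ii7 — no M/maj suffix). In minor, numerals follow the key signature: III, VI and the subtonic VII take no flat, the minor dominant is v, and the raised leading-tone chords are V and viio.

VII7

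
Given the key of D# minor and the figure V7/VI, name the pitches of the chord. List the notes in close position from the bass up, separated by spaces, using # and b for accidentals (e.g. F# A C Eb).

F# A# C# E

V7/VI is a secondary dominant — the dominant seventh of VI. VI in D# minor is B, so the applied chord's root is F#, a perfect fifth above.
Building a dominant seventh chord on F# gives F#-A#-C#-E.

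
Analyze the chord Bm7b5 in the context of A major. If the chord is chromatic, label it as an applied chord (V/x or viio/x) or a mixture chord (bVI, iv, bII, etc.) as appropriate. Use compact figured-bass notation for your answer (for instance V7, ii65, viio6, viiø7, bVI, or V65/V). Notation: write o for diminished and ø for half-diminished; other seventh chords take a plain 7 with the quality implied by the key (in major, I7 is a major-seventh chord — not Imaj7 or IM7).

iiø7

Stacked in thirds the chord is B-D-F-A: a half-diminished seventh chord on B.
B is the second degree of A major. This is the half-diminished supertonic seventh, borrowed from the parallel minor.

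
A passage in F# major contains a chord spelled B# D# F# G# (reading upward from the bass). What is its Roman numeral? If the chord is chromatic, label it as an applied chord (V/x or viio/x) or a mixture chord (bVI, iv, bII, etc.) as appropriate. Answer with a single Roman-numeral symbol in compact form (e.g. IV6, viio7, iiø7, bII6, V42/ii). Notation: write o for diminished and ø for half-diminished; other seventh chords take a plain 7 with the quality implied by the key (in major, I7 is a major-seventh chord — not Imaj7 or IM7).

V65/V

Stacked in thirds the chord is G#-B#-D#-F#: a dominant seventh chord on G#.
G# is not a diatonic chord root with this quality in F# major, but it lies a perfect fifth above C# (V), so the chord functions as an applied dominant of V.
With B# in the bass the chord is in first inversion, so the figured bass is 65.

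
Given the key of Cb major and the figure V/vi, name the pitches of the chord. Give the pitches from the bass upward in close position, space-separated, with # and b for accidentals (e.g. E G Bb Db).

Eb G Bb

V/vi is a secondary dominant — the dominant triad of vi. vi in Cb major is Ab, so the applied chord's root is Eb, a perfect fifth above.
Building a major triad on Eb gives Eb-G-Bb.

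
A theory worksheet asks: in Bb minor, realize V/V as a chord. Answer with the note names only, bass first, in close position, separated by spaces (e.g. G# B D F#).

C E G

The slash means an applied dominant: we want the dominant of V. In Bb minor, V is F major, and its dominant is built on C.
Building a major triad on C gives C-E-G.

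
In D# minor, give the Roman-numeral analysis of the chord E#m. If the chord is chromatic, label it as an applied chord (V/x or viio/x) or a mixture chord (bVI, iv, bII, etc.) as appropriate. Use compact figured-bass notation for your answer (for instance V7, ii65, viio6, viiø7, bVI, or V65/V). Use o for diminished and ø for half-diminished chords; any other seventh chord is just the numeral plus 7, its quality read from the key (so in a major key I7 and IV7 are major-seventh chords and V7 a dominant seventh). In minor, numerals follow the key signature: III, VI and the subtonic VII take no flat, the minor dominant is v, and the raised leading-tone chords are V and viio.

ii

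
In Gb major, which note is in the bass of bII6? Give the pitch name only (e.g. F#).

Cb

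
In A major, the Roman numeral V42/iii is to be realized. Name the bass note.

The applied chord V42/iii is rooted on G#: G#-B#-D#-F#.
The figure 42 means third inversion — the seventh is in the bass.

F#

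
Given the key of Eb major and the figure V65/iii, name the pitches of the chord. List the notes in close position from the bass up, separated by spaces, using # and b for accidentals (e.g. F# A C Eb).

F# A C D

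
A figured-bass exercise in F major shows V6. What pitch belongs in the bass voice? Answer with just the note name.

E

V in F major has root C; the chord is C-E-G.
The figure 6 means first inversion — the third is in the bass.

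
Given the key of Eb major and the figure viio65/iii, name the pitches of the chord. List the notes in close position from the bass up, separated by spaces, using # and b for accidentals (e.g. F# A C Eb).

A C Eb F#

The slash marks an applied leading-tone chord: viio of iii. In Eb major, iii is G, so the leading tone to it is F#, a half step below.
Building a fully diminished seventh chord on F# gives F#-A-C-Eb.
With the 65 figure the chord is in first inversion; from the bass A upward in close position it reads A-C-Eb-F#.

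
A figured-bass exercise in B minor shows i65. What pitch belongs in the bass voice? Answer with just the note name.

i in B minor has root B; the chord is B-D-F#-A.
The figure 65 means first inversion — the third is in the bass.

D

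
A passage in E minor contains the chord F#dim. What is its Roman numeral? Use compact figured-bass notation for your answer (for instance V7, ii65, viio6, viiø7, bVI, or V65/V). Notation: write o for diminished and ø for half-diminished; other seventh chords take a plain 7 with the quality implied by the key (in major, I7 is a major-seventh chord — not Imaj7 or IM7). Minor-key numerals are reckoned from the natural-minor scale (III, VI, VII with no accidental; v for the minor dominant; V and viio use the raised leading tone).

The pitches F#-A-C form a diminished triad rooted on F#.
In E minor, F# is the supertonic; the diatonic diminished triad there is iio.

iio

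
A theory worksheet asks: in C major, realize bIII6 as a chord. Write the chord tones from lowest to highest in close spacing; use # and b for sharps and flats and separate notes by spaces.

bIII6 is a major triad on the lowered third degree, borrowed from the parallel minor. In C major that root is Eb.
So the chord is Eb-G-Bb.
The figured bass 6 indicates first inversion, placing the third (G) in the bass: G-Bb-Eb.

G Bb Eb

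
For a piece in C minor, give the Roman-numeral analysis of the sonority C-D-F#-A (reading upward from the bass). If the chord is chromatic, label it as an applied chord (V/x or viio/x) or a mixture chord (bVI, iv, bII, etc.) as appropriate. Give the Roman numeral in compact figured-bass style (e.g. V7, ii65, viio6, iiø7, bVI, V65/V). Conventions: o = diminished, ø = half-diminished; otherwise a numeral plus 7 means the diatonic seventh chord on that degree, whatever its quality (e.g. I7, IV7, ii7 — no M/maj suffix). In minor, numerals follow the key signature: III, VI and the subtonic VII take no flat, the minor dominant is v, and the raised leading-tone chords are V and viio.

The pitches D-F#-A-C form a dominant seventh chord rooted on D.
D is not a diatonic chord root with this quality in C minor, but it lies a perfect fifth above G (V), so the chord functions as an applied dominant of V.
With C in the bass the chord is in third inversion, so the figured bass is 42.

V42/V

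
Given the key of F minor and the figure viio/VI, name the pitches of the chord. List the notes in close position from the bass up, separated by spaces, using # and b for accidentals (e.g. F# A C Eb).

C Eb Gb

viio/VI is a secondary leading-tone chord. The target VI is Db in F minor; the applied chord is rooted a semitone below, on C.
Building a diminished triad on C gives C-Eb-Gb.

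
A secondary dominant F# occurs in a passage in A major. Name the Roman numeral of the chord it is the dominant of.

ii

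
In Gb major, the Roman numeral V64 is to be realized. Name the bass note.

V in Gb major has root Db; the chord is Db-F-Ab.
The figure 64 means second inversion — the fifth is in the bass.

Ab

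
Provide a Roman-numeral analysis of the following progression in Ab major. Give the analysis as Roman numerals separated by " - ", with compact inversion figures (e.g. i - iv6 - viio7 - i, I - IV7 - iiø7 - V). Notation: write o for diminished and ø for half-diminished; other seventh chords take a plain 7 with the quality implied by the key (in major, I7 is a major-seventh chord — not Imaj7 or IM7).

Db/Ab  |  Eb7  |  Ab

Db/Ab: root Db is the subdominant; major triad there is IV64.
Eb7 has root Eb, degree 5 in Ab major, so V7.
Ab has root Ab, degree 1 in Ab major, so I.

IV64 - V7 - I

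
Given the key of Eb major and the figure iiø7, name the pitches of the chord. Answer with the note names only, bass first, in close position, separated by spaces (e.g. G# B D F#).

iiø7 is the half-diminished supertonic seventh, borrowed from the parallel minor. In Eb major that root is F.
So the chord is F-Ab-Cb-Eb, a half-diminished seventh chord.

F Ab Cb Eb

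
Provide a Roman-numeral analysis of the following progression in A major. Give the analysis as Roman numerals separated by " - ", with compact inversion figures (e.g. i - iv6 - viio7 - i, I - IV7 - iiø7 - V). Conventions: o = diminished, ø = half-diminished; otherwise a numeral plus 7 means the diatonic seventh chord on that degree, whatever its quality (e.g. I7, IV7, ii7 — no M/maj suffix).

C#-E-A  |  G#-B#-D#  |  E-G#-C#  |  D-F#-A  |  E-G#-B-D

I6 - V/iii - iii6 - IV - V7

C#-E-A: major triad on A = scale degree 1 → I6.
G#-B#-D# is the secondary dominant of iii (major triad on G#): V/iii.
E-G#-C# has root C#, degree 3 in A major, so iii6.
D-F#-A has root D, degree 4 in A major, so IV.
E-G#-B-D: dominant seventh chord on E = scale degree 5 → V7.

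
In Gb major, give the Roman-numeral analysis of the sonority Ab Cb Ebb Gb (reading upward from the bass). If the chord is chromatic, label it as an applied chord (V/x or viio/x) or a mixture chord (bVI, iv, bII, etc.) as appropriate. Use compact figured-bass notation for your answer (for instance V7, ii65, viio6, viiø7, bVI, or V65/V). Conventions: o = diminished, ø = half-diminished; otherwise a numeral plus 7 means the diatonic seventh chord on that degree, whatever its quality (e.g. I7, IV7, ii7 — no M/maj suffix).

iiø7

Stacked in thirds the chord is Ab-Cb-Ebb-Gb: a half-diminished seventh chord on Ab.
Ab is the second degree of Gb major. This is the half-diminished supertonic seventh, borrowed from the parallel minor.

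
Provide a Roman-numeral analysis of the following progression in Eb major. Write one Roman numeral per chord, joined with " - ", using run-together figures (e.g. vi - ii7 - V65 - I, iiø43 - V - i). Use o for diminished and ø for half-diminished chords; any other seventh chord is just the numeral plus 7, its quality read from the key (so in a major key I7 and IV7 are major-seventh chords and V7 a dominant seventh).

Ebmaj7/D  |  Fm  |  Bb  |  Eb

I42 - ii - V - I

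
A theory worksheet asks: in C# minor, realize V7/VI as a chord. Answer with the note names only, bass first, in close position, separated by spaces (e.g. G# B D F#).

E G# B D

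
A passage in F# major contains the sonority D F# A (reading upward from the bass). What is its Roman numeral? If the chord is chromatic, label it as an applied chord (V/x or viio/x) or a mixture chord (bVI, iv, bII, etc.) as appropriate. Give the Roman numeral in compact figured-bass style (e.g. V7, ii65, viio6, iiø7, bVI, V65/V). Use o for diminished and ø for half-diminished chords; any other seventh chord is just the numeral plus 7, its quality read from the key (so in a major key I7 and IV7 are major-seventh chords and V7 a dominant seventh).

bVI

Stacked in thirds the chord is D-F#-A: a major triad on D.
D is the lowered sixth degree of F# major (diatonic 6 would be D#). This is a major triad on the lowered sixth degree, borrowed from the parallel minor.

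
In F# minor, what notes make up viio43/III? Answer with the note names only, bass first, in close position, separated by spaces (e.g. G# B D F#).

viio43/III is a secondary leading-tone chord. The target III is A in F# minor; the applied chord is rooted a semitone below, on G#.
Building a fully diminished seventh chord on G# gives G#-B-D-F.
With the 43 figure the chord is in second inversion; from the bass D upward in close position it reads D-F-G#-B.

D F G# B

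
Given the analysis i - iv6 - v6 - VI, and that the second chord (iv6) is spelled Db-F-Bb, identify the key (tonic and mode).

F minor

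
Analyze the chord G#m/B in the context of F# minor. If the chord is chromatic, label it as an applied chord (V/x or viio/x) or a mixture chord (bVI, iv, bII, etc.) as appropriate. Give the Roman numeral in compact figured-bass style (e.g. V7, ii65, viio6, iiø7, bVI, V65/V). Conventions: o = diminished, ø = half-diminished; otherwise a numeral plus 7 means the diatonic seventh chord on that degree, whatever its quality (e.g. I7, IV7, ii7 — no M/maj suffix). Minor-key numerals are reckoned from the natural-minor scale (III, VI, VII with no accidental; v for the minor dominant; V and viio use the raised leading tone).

The pitches G#-B-D# form a minor triad rooted on G#.
G# is the second degree of F# minor. This is the minor supertonic, borrowed from the parallel major (the Dorian ii).
With B in the bass the chord is in first inversion, so the figured bass is 6.

ii6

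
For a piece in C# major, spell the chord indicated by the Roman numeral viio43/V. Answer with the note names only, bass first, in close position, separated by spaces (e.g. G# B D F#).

The slash marks an applied leading-tone chord: viio of V. In C# major, V is G#, so the leading tone to it is F##, a half step below.
Building a fully diminished seventh chord on F## gives F##-A#-C#-E.
With the 43 figure the chord is in second inversion; from the bass C# upward in close position it reads C#-E-F##-A#.

C# E F## A#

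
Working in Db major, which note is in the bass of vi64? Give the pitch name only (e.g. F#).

vi in Db major has root Bb; the chord is Bb-Db-F.
The figure 64 means second inversion — the fifth is in the bass.

F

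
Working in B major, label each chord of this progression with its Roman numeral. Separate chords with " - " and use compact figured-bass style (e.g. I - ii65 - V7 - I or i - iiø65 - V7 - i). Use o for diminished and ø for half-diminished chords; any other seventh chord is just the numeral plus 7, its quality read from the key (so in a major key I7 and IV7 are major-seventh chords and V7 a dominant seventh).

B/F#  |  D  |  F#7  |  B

I64 - bIII - V7 - I

B/F#: major triad on B = scale degree 1 → I64.
D: major triad on D — chromatic; bIII (borrowed from the parallel minor).
F#7: dominant seventh chord on F# = scale degree 5 → V7.
B: root B is the tonic; major triad there is I.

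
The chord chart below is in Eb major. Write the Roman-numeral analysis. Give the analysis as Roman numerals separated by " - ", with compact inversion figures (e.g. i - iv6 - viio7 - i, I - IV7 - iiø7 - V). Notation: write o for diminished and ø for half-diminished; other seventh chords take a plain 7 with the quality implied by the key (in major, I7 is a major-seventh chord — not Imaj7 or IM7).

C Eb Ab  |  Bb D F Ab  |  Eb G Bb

IV6 - V7 - I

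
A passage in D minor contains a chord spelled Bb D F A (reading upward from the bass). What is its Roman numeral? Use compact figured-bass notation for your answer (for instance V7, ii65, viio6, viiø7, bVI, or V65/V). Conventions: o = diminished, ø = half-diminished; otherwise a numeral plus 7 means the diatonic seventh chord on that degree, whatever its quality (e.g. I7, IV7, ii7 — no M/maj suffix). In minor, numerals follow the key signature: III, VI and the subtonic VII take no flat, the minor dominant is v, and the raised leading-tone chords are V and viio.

VI7

Stacked in thirds the chord is Bb-D-F-A: a major seventh chord on Bb.
In D minor, Bb is the submediant; the diatonic major seventh chord there is VI7.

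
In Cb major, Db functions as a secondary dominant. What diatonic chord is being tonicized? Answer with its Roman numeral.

The chord is a major triad on Db.
A dominant resolves down a perfect fifth: Db → Gb. In Cb major, Gb is scale degree 5, i.e. V.

V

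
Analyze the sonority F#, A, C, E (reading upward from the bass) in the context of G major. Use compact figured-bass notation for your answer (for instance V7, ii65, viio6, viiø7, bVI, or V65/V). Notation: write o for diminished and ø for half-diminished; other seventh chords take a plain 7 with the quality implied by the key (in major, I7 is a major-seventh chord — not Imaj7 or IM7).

Stacked in thirds the chord is F#-A-C-E: a half-diminished seventh chord on F#.
In G major, F# is the leading tone; the diatonic half-diminished seventh chord there is viiø7.

viiø7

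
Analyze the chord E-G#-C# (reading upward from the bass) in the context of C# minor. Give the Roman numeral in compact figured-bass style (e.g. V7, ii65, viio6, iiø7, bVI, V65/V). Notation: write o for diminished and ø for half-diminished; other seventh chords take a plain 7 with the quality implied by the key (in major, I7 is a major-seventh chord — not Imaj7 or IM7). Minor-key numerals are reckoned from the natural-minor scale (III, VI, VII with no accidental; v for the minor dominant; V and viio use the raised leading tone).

Stacked in thirds the chord is C#-E-G#: a minor triad on C#.
In C# minor, C# is the tonic; the diatonic minor triad there is i.
With E in the bass the chord is in first inversion, so the figured bass is 6.

i6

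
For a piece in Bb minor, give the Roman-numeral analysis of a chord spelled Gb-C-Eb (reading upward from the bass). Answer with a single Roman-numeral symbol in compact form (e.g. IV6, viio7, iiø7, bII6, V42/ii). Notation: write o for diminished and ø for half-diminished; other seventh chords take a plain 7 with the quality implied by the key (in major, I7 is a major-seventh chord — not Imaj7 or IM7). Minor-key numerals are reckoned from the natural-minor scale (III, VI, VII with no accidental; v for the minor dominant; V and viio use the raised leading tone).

iio64

Stacked in thirds the chord is C-Eb-Gb: a diminished triad on C.
C is scale degree 2 in Bb minor, and a diminished triad on that degree is written iio.
With Gb in the bass the chord is in second inversion, so the figured bass is 64.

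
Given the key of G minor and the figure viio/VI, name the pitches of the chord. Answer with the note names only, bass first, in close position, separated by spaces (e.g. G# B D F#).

D F Ab

viio/VI is a secondary leading-tone chord. The target VI is Eb in G minor; the applied chord is rooted a semitone below, on D.
Building a diminished triad on D gives D-F-Ab.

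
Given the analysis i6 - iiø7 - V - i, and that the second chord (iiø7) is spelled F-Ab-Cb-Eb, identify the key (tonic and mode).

Eb minor

The anchor chord is a half-diminished seventh chord on F, labeled iiø7.
Counting down one scale step from F places the tonic on Eb; a half-diminished seventh chord on degree 2 is diatonic only in minor.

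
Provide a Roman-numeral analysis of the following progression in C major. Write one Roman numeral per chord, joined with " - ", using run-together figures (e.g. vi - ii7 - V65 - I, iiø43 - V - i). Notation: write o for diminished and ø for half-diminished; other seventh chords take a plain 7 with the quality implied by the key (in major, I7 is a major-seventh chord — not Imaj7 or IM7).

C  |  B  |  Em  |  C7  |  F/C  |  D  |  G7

C has root C, degree 1 in C major, so I.
B: chromatic; B is V of iii, so V/iii.
Em: minor triad on E = scale degree 3 → iii.
C7 is the secondary dominant of IV (dominant seventh chord on C): V7/IV.
F/C: major triad on F = scale degree 4 → IV64.
D: chromatic; D is V of V, so V/V.
G7: root G is the dominant; dominant seventh chord there is V7.

I - V/iii - iii - V7/IV - IV64 - V/V - V7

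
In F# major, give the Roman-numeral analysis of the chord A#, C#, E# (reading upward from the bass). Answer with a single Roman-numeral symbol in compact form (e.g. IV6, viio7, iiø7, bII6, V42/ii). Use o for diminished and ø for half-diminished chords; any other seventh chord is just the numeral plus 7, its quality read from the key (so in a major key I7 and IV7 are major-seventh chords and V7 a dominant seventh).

The pitches A#-C#-E# form a minor triad rooted on A#.
A# is scale degree 3 in F# major, and a minor triad on that degree is written iii.

iii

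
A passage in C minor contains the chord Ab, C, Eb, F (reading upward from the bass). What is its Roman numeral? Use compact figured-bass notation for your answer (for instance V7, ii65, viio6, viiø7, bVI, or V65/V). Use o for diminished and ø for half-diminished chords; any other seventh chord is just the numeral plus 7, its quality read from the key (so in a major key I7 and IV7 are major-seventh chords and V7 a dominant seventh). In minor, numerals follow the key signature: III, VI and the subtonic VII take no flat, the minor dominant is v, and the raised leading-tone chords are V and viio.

Stacked in thirds the chord is F-Ab-C-Eb: a minor seventh chord on F.
In C minor, F is the subdominant; the diatonic minor seventh chord there is iv7.
With Ab in the bass the chord is in first inversion, so the figured bass is 65.

iv65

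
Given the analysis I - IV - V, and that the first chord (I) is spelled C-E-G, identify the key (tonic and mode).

I is given as C-E-G — a major triad with root C.
If C is scale degree 1 and the mode makes that degree carry a major triad, the tonic is C and the mode is major.

C major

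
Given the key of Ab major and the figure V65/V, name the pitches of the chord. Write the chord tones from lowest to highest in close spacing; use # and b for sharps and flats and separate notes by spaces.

D F Ab Bb

The slash means an applied dominant: we want the dominant of V. In Ab major, V is Eb major, and its dominant is built on Bb.
Building a dominant seventh chord on Bb gives Bb-D-F-Ab.
With the 65 figure the chord is in first inversion; from the bass D upward in close position it reads D-F-Ab-Bb.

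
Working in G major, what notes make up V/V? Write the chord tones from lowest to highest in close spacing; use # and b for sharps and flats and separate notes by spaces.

A C# E

The slash means an applied dominant: we want the dominant of V. In G major, V is D major, and its dominant is built on A.
Building a major triad on A gives A-C#-E.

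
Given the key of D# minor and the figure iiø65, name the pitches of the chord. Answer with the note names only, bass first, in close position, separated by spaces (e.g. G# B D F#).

G# B D# E#

The numeral's case and figure indicate a half-diminished seventh chord. In D# minor its root, the supertonic, is E#.
That chord is spelled E#-G#-B-D#.
With the 65 figure the chord is in first inversion; from the bass G# upward in close position it reads G#-B-D#-E#.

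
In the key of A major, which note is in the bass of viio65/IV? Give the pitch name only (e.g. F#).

The applied chord viio65/IV is rooted on C#: C#-E-G-Bb.
The figure 65 means first inversion — the third is in the bass.

E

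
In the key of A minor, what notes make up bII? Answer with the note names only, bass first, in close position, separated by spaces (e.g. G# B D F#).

Scale degree 2 in A minor is B; lowering it a half step gives Bb. bII is the Neapolitan chord — a major triad on the lowered second degree.
So the chord is Bb-D-F, a major triad.

Bb D F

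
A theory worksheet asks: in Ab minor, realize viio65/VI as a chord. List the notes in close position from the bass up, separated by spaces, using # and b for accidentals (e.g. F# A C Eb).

Gb Bbb Dbb Eb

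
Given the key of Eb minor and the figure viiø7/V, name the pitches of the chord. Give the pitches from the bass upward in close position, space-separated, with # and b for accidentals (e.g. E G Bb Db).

The slash marks an applied leading-tone chord: viio of V. In Eb minor, V is Bb, so the leading tone to it is A, a half step below.
Building a half-diminished seventh chord on A gives A-C-Eb-G.

A C Eb G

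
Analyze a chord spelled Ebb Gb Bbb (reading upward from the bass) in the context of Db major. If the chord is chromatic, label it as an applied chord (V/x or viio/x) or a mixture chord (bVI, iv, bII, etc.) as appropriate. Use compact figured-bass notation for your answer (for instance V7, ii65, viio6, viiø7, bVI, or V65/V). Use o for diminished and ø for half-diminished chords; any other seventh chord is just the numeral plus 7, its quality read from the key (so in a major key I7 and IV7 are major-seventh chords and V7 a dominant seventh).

Stacked in thirds the chord is Ebb-Gb-Bbb: a major triad on Ebb.
Ebb is the lowered second degree of Db major (diatonic 2 would be Eb). This is the Neapolitan chord — a major triad on the lowered second degree.

bII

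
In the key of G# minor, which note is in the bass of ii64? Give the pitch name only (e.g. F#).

ii in G# minor has root A#; the chord is A#-C#-E#.
The figure 64 means second inversion — the fifth is in the bass.

E#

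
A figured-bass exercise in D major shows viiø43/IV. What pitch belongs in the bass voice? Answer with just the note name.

C

The applied chord viiø43/IV is rooted on F#: F#-A-C-E.
The figure 43 means second inversion — the fifth is in the bass.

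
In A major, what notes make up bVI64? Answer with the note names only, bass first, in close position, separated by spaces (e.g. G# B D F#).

Scale degree 6 in A major is F#; lowering it a half step gives F. bVI64 is a major triad on the lowered sixth degree, borrowed from the parallel minor.
So the chord is F-A-C, a major triad.
With the 64 figure the chord is in second inversion; from the bass C upward in close position it reads C-F-A.

C F A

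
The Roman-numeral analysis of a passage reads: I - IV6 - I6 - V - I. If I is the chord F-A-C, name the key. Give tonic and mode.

F major

The anchor chord is a major triad on F, labeled I.
If F is scale degree 1 and the mode makes that degree carry a major triad, the tonic is F and the mode is major.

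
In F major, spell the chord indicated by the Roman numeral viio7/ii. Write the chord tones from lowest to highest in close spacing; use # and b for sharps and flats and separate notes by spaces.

F# A C Eb

The slash marks an applied leading-tone chord: viio of ii. In F major, ii is G, so the leading tone to it is F#, a half step below.
Building a fully diminished seventh chord on F# gives F#-A-C-Eb.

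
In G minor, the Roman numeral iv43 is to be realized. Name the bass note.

G

iv in G minor has root C; the chord is C-Eb-G-Bb.
The figure 43 means second inversion — the fifth is in the bass.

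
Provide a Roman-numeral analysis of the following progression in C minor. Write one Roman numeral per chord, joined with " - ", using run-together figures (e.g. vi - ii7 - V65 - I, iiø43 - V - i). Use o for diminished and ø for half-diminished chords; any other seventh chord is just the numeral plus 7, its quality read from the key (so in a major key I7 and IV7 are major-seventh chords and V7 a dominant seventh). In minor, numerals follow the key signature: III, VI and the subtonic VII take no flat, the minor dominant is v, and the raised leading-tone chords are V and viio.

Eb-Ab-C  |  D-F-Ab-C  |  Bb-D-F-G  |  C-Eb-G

VI64 - iiø7 - v65 - i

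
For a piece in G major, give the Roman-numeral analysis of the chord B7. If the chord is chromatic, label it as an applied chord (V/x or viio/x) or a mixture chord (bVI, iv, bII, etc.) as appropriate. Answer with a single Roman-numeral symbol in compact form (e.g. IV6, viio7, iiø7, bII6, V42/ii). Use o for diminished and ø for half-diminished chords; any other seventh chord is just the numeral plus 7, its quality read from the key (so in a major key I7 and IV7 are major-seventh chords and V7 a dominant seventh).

Stacked in thirds the chord is B-D#-F#-A: a dominant seventh chord on B.
B is not a diatonic chord root with this quality in G major, but it lies a perfect fifth above E (vi), so the chord functions as an applied dominant of vi.

V7/vi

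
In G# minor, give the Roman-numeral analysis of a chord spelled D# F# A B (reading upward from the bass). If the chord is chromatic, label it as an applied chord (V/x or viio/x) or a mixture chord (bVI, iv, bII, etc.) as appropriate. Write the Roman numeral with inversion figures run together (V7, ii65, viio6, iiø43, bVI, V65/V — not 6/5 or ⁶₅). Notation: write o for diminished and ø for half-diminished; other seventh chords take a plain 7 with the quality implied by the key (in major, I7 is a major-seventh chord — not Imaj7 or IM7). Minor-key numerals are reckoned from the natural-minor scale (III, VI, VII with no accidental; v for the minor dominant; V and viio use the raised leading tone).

V65/VI

Stacked in thirds the chord is B-D#-F#-A: a dominant seventh chord on B.
B is not a diatonic chord root with this quality in G# minor, but it lies a perfect fifth above E (VI), so the chord functions as an applied dominant of VI.
With D# in the bass the chord is in first inversion, so the figured bass is 65.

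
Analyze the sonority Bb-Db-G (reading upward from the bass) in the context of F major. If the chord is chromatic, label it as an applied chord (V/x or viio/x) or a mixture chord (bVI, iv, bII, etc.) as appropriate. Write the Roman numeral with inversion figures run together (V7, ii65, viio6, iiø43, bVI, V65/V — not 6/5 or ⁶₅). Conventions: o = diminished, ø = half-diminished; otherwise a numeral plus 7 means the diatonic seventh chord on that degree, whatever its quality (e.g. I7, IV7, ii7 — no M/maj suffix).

iio6

The pitches G-Bb-Db form a diminished triad rooted on G.
G is the second degree of F major. This is the diminished supertonic triad, borrowed from the parallel minor.
With Bb in the bass the chord is in first inversion, so the figured bass is 6.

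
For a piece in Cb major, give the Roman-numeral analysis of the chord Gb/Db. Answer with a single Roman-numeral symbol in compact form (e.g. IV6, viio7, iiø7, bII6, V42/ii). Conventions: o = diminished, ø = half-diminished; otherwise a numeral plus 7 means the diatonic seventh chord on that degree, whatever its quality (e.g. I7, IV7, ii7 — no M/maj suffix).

Stacked in thirds the chord is Gb-Bb-Db: a major triad on Gb.
In Cb major, Gb is the dominant; the diatonic major triad there is V.
With Db in the bass the chord is in second inversion, so the figured bass is 64.

V64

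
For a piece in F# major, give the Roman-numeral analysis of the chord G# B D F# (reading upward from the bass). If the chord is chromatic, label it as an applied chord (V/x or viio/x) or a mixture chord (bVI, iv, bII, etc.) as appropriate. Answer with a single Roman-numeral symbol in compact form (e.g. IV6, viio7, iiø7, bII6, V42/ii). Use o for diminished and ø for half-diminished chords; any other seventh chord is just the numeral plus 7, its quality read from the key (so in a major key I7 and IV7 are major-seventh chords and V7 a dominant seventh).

Stacked in thirds the chord is G#-B-D-F#: a half-diminished seventh chord on G#.
G# is the second degree of F# major. This is the half-diminished supertonic seventh, borrowed from the parallel minor.

iiø7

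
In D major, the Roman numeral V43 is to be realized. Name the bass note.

E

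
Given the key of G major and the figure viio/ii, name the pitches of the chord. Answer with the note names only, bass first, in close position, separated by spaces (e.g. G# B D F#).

The slash marks an applied leading-tone chord: viio of ii. In G major, ii is A, so the leading tone to it is G#, a half step below.
Building a diminished triad on G# gives G#-B-D.

G# B D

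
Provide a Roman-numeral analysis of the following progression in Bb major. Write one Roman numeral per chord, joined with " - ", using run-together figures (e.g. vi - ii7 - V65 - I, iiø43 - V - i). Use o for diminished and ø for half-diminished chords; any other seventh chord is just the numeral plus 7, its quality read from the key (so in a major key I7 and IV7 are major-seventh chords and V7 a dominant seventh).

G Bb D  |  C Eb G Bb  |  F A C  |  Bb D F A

vi - ii7 - V - I7

G-Bb-D has root G, degree 6 in Bb major, so vi.
C-Eb-G-Bb has root C, degree 2 in Bb major, so ii7.
F-A-C: major triad on F = scale degree 5 → V.
Bb-D-F-A has root Bb, degree 1 in Bb major, so I7.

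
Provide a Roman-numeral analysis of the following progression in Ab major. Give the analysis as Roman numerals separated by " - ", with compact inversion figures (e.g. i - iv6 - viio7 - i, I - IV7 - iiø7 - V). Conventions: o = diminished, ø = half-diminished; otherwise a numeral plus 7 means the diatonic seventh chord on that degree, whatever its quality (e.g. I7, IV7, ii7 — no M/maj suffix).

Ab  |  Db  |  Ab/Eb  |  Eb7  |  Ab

Ab has root Ab, degree 1 in Ab major, so I.
Db has root Db, degree 4 in Ab major, so IV.
Ab/Eb: root Ab is the tonic; major triad there is I64.
Eb7: root Eb is the dominant; dominant seventh chord there is V7.
Ab: root Ab is the tonic; major triad there is I.

I - IV - I64 - V7 - I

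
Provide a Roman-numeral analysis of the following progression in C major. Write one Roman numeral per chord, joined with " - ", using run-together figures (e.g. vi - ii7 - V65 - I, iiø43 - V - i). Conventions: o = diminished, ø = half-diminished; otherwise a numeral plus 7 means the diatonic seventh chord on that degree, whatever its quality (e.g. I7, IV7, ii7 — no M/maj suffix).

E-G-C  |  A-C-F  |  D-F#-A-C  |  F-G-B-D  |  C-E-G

I6 - IV6 - V7/V - V42 - I

E-G-C has root C, degree 1 in C major, so I6.
A-C-F: root F is the subdominant; major triad there is IV6.
D-F#-A-C: a dominant seventh chord on D, the applied dominant of V → V7/V.
F-G-B-D: root G is the dominant; dominant seventh chord there is V42.
C-E-G: root C is the tonic; major triad there is I.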